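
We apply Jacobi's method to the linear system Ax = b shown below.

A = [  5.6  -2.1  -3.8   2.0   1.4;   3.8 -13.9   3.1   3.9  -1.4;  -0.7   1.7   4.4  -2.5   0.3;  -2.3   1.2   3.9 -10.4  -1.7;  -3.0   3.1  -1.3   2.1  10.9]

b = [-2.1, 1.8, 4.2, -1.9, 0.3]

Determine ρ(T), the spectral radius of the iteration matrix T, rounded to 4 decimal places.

0.8404

Diagonal D = diag(5.6, -13.9, 4.4, -10.4, 10.9); L, U strict lower/upper.
T_J = -D⁻¹(L+U): T[1,4] = -(-1.4)/(-13.9) = -0.1007; T[1,1] = 0.
  T[0,:] = [+0.0000 +0.3750 +0.6786 -0.3571 -0.2500]
  T[1,:] = [+0.2734 +0.0000 +0.2230 +0.2806 -0.1007]
  T[2,:] = [+0.1591 -0.3864 +0.0000 +0.5682 -0.0682]
  T[3,:] = [-0.2212 +0.1154 +0.3750 +0.0000 -0.1635]
  T[4,:] = [+0.2752 -0.2844 +0.1193 -0.1927 +0.0000]
eigenvalue magnitudes: 0.8404, 0.4674, 0.4674, 0.0952, 0.0952.
ρ = 0.8404; 0.8404 < 1 ⇒ converges.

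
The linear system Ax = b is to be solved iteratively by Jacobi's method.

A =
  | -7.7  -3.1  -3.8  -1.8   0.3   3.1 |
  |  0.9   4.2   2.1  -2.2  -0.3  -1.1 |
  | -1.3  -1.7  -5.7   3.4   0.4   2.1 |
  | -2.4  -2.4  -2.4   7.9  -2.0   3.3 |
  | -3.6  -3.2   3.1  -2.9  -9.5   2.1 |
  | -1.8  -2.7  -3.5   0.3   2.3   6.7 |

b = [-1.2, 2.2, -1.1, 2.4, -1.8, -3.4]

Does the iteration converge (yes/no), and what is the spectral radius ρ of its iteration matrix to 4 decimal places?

no, ρ = 1.3336

A = D + L + U where D = diag(-7.7, 4.2, -5.7, 7.9, -9.5, 6.7).
Jacobi: T = -D⁻¹(L+U), T[0,3] = -(-1.8)/(-7.7) = -0.2338; T[0,0] = 0.
  T[0,:] = [+0.0000  -0.4026  -0.4935  -0.2338  +0.0390  +0.4026]
  T[1,:] = [-0.2143  +0.0000  -0.5000  +0.5238  +0.0714  +0.2619]
  T[2,:] = [-0.2281  -0.2982  +0.0000  +0.5965  +0.0702  +0.3684]
  T[3,:] = [+0.3038  +0.3038  +0.3038  +0.0000  +0.2532  -0.4177]
  T[4,:] = [-0.3789  -0.3368  +0.3263  -0.3053  +0.0000  +0.2211]
  T[5,:] = [+0.2687  +0.4030  +0.5224  -0.0448  -0.3433  +0.0000]
eigenvalue magnitudes: 1.3336, 0.5603, 0.5275, 0.5275, 0.3418, 0.2304.
ρ = 1.3336; 1.3336 > 1 ⇒ diverges.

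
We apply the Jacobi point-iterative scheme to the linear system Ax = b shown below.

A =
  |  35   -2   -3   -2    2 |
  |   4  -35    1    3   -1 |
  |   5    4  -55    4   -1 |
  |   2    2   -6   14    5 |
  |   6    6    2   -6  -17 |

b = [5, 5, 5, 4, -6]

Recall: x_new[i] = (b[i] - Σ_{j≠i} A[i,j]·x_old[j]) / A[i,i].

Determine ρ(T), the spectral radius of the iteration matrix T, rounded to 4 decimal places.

0.3982

A = D + L + U where D = diag(35, -35, -55, 14, -17).
Jacobi: T = -D⁻¹(L+U), T[4,2] = -(2)/(-17) = +0.1176; T[4,4] = 0.
  T[0,:] = [+0.0000, +0.0571, +0.0857, +0.0571, -0.0571]
  T[1,:] = [+0.1143, +0.0000, +0.0286, +0.0857, -0.0286]
  T[2,:] = [+0.0909, +0.0727, +0.0000, +0.0727, -0.0182]
  T[3,:] = [-0.1429, -0.1429, +0.4286, +0.0000, -0.3571]
  T[4,:] = [+0.3529, +0.3529, +0.1176, -0.3529, +0.0000]
moduli |λ_i(T)| = 0.3982, 0.3047, 0.3047, 0.0799, 0.0330.
ρ(T) = max|λ| = 0.3982; 0.3982 < 1 ⇒ converges.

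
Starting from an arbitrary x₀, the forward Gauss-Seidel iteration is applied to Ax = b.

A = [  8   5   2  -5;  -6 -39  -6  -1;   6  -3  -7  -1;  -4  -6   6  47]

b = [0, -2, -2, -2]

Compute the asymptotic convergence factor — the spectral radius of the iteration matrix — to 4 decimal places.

0.3197

A = D + L + U where D = diag(8, -39, -7, 47).
Gauss-Seidel: T = -(D+L)⁻¹U, row 0 first, T[0,1] = -(5)/(8) = -0.6250; later rows by forward substitution.
  T[0,:] = [+0.0000  -0.6250  -0.2500  +0.6250]
  T[1,:] = [+0.0000  +0.0962  -0.1154  -0.1218]
  T[2,:] = [+0.0000  -0.5769  -0.1648  +0.4451]
  T[3,:] = [+0.0000  +0.0327  -0.0150  -0.0192]
eigenvalue magnitudes: 0.3197, 0.2148, 0.0170, 0.0000.
ρ(T) = max|λ| = 0.3197; 0.3197 < 1, so it converges for any x₀.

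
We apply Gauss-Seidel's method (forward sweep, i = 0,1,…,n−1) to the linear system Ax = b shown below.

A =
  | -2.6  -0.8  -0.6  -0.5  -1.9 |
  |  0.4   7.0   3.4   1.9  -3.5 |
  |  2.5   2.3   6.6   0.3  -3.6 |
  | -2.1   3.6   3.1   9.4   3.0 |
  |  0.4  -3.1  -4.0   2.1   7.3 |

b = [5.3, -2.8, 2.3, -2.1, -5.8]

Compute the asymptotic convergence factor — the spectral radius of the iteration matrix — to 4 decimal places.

Write A = D+L+U with D = diag(-2.6, 7, 6.6, 9.4, 7.3).
GS T = -(D+L)⁻¹U: row 0 first, T[0,4] = -(-1.9)/(-2.6) = -0.7308; later rows by forward substitution.
  T[0,:] = [+0.0000  -0.3077  -0.2308  -0.1923  -0.7308]
  T[1,:] = [+0.0000  +0.0176  -0.4725  -0.2604  +0.5418]
  T[2,:] = [+0.0000  +0.1104  +0.2521  +0.1181  +0.6335]
  T[3,:] = [+0.0000  -0.1119  +0.0463  +0.0178  -0.8988]
  T[4,:] = [+0.0000  +0.1170  -0.0632  -0.0404  +0.8758]
|roots of det(T-λI)|: 0.9158, 0.2771, 0.0216, 0.0216, 0.0000.
spectral radius ρ = 0.9158; 0.9158 < 1: convergent.

0.9158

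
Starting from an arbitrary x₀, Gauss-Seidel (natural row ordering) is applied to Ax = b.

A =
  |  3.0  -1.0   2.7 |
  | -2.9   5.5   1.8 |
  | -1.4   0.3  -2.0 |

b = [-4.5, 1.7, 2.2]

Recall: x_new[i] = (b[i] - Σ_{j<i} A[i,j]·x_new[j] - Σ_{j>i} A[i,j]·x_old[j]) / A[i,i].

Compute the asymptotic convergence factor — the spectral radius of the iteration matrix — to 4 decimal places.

Let D = diag(3, 5.5, -2); L, U the strict triangles.
Gauss-Seidel: T = -(D+L)⁻¹U, row 0 first, T[0,2] = -(2.7)/(3) = -0.9000; later rows by forward substitution.
  T[0,:] = [+0.0000, +0.3333, -0.9000]
  T[1,:] = [+0.0000, +0.1758, -0.8018]
  T[2,:] = [+0.0000, -0.2070, +0.5097]
moduli |λ_i(T)| = 0.7830, 0.0975, 0.0000.
spectral radius ρ = 0.7830; 0.7830 < 1: convergent.

0.7830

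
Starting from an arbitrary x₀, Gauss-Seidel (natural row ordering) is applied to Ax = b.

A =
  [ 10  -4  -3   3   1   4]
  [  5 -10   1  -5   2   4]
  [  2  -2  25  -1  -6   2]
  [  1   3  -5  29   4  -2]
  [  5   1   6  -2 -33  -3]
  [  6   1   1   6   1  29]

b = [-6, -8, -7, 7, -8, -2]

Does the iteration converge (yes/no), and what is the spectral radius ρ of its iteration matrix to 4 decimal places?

Let D = diag(10, -10, 25, 29, -33, 29); L, U the strict triangles.
Gauss-Seidel: T = -(D+L)⁻¹U, row 0 first, T[0,3] = -(3)/(10) = -0.3000; later rows by forward substitution.
  T[0,:] = [+0.0000, +0.4000, +0.3000, -0.3000, -0.1000, -0.4000]
  T[1,:] = [+0.0000, +0.2000, +0.2500, -0.6500, +0.1500, +0.2000]
  T[2,:] = [+0.0000, -0.0160, -0.0040, +0.0120, +0.2600, -0.0320]
  T[3,:] = [+0.0000, -0.0372, -0.0369, +0.0797, -0.1052, +0.0566]
  T[4,:] = [+0.0000, +0.0660, +0.0545, -0.0678, +0.0430, -0.1547]
  T[5,:] = [+0.0000, -0.0837, -0.0648, +0.0699, +0.0268, +0.0706]
moduli |λ_i(T)| = 0.4301, 0.1747, 0.1747, 0.0338, 0.0093, 0.0000.
ρ(T) = max|λ| = 0.4301; 0.4301 < 1: convergent.

yes, ρ = 0.4301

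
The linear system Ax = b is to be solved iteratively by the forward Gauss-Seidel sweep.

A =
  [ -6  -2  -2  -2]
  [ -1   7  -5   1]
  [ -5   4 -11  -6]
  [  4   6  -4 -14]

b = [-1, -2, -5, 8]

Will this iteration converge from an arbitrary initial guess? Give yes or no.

Let D = diag(-6, 7, -11, -14); L, U the strict triangles.
Gauss-Seidel: T = -(D+L)⁻¹U, row 0 first, T[0,1] = -(-2)/(-6) = -0.3333; later rows by forward substitution.
  T[0,:] = [+0.0000 -0.3333 -0.3333 -0.3333]
  T[1,:] = [+0.0000 -0.0476 +0.6667 -0.1905]
  T[2,:] = [+0.0000 +0.1342 +0.3939 -0.4632]
  T[3,:] = [+0.0000 -0.1540 +0.0779 -0.0445]
eigenvalue magnitudes: 0.5998, 0.2487, 0.2487, 0.0000.
ρ(T) = max|λ| = 0.5998; 0.5998 < 1: convergent.

yes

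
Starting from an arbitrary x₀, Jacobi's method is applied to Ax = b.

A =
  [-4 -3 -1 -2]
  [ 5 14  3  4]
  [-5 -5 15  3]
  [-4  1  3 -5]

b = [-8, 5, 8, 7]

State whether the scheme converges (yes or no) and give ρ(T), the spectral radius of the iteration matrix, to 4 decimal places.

yes, ρ = 0.8889

Diagonal D = diag(-4, 14, 15, -5); L, U strict lower/upper.
T_J = -D⁻¹(L+U): T[2,0] = -(-5)/(15) = +0.3333; T[2,2] = 0.
  T[0,:] = [+0.0000 -0.7500 -0.2500 -0.5000]
  T[1,:] = [-0.3571 +0.0000 -0.2143 -0.2857]
  T[2,:] = [+0.3333 +0.3333 +0.0000 -0.2000]
  T[3,:] = [-0.8000 +0.2000 +0.6000 +0.0000]
|λ(T)| sorted: 0.8889, 0.5875, 0.5265, 0.5265.
ρ(T) = max|λ| = 0.8889; 0.8889 < 1, so it converges for any x₀.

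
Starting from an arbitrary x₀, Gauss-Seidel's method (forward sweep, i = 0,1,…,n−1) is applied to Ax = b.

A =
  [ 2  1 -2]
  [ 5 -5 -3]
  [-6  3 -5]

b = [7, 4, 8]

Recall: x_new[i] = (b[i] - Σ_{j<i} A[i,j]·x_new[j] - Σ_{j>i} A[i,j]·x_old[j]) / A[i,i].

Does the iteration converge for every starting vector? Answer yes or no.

no

Let D = diag(2, -5, -5); L, U the strict triangles.
Gauss-Seidel: T = -(D+L)⁻¹U, row 0 first, T[0,1] = -(1)/(2) = -0.5000; later rows by forward substitution.
  T[0,:] = [+0.0000, -0.5000, +1.0000]
  T[1,:] = [+0.0000, -0.5000, +0.4000]
  T[2,:] = [+0.0000, +0.3000, -0.9600]
|roots of det(T-λI)|: 1.1458, 0.3142, 0.0000.
ρ = 1.1458; 1.1458 > 1 ⇒ diverges.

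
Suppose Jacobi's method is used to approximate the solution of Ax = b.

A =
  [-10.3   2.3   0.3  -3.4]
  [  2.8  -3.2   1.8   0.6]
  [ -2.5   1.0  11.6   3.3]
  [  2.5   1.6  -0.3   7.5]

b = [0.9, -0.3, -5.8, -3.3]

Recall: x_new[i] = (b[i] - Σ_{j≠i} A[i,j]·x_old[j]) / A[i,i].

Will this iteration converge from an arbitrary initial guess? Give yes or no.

Diagonal D = diag(-10.3, -3.2, 11.6, 7.5); L, U strict lower/upper.
T_J = -D⁻¹(L+U): T[2,0] = -(-2.5)/(11.6) = +0.2155; T[2,2] = 0.
  T[0,:] = [+0.0000  +0.2233  +0.0291  -0.3301]
  T[1,:] = [+0.8750  +0.0000  +0.5625  +0.1875]
  T[2,:] = [+0.2155  -0.0862  +0.0000  -0.2845]
  T[3,:] = [-0.3333  -0.2133  +0.0400  +0.0000]
|roots of det(T-λI)|: 0.6649, 0.3848, 0.3499, 0.3499.
ρ(T) = max|λ| = 0.6649; 0.6649 < 1: convergent.

yes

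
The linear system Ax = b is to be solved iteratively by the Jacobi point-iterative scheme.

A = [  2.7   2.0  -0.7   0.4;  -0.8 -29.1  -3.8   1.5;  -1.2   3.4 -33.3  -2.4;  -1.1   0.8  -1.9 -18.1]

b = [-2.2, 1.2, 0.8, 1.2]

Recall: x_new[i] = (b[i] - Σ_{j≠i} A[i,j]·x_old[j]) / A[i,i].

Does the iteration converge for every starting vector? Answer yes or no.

yes

Diagonal D = diag(2.7, -29.1, -33.3, -18.1); L, U strict lower/upper.
T_J = -D⁻¹(L+U): T[3,2] = -(-1.9)/(-18.1) = -0.1050; T[3,3] = 0.
  T[0,:] = [+0.0000, -0.7407, +0.2593, -0.1481]
  T[1,:] = [-0.0275, +0.0000, -0.1306, +0.0515]
  T[2,:] = [-0.0360, +0.1021, +0.0000, -0.0721]
  T[3,:] = [-0.0608, +0.0442, -0.1050, +0.0000]
eigenvalue magnitudes: 0.1693, 0.1222, 0.0798, 0.0798.
spectral radius ρ = 0.1693; 0.1693 < 1: convergent.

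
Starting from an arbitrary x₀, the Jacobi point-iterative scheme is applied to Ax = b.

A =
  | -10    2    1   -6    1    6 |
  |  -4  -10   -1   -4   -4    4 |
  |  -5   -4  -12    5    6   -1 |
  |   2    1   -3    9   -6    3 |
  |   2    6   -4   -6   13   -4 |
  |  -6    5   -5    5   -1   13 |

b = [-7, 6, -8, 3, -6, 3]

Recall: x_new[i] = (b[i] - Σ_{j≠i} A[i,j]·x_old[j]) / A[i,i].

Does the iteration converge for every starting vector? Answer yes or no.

Split A = D + L + U, D = diag(-10, -10, -12, 9, 13, 13).
Jacobi T = -D⁻¹(L+U): T[2,1] = -(-4)/(-12) = -0.3333; T[2,2] = 0.
  T[0,:] = [+0.0000 +0.2000 +0.1000 -0.6000 +0.1000 +0.6000]
  T[1,:] = [-0.4000 +0.0000 -0.1000 -0.4000 -0.4000 +0.4000]
  T[2,:] = [-0.4167 -0.3333 +0.0000 +0.4167 +0.5000 -0.0833]
  T[3,:] = [-0.2222 -0.1111 +0.3333 +0.0000 +0.6667 -0.3333]
  T[4,:] = [-0.1538 -0.4615 +0.3077 +0.4615 +0.0000 +0.3077]
  T[5,:] = [+0.4615 -0.3846 +0.3846 -0.3846 +0.0769 +0.0000]
|roots of det(T-λI)|: 1.1520, 0.6430, 0.5666, 0.5666, 0.5133, 0.5133.
ρ(T) = max|λ| = 1.1520; 1.1520 > 1: divergent.

no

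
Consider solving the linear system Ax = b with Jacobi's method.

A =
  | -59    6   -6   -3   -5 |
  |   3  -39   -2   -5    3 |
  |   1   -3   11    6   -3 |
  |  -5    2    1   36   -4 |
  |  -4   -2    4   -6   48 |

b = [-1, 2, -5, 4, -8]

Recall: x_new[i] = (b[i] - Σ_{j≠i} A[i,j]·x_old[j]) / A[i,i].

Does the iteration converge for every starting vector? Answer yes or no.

yes

A = D + L + U where D = diag(-59, -39, 11, 36, 48).
Jacobi: T = -D⁻¹(L+U), T[2,0] = -(1)/(11) = -0.0909; T[2,2] = 0.
  T[0,:] = [+0.0000, +0.1017, -0.1017, -0.0508, -0.0847]
  T[1,:] = [+0.0769, +0.0000, -0.0513, -0.1282, +0.0769]
  T[2,:] = [-0.0909, +0.2727, +0.0000, -0.5455, +0.2727]
  T[3,:] = [+0.1389, -0.0556, -0.0278, +0.0000, +0.1111]
  T[4,:] = [+0.0833, +0.0417, -0.0833, +0.1250, +0.0000]
|λ(T)| sorted: 0.1503, 0.1215, 0.1215, 0.0954, 0.0954.
spectral radius ρ = 0.1503; 0.1503 < 1 ⇒ converges.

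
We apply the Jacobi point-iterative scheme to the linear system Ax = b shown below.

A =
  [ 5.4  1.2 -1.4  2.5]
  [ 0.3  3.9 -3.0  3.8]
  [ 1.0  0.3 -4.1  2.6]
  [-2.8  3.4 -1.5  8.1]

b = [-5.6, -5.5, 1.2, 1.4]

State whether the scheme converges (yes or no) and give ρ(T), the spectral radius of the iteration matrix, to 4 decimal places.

yes, ρ = 0.8288

Write A = D+L+U with D = diag(5.4, 3.9, -4.1, 8.1).
Jacobi T = -D⁻¹(L+U): T[3,0] = -(-2.8)/(8.1) = +0.3457; T[3,3] = 0.
  T[0,:] = [+0.0000, -0.2222, +0.2593, -0.4630]
  T[1,:] = [-0.0769, +0.0000, +0.7692, -0.9744]
  T[2,:] = [+0.2439, +0.0732, +0.0000, +0.6341]
  T[3,:] = [+0.3457, -0.4198, +0.1852, +0.0000]
|λ(T)| sorted: 0.8288, 0.4826, 0.4826, 0.0554.
spectral radius ρ = 0.8288; 0.8288 < 1: convergent.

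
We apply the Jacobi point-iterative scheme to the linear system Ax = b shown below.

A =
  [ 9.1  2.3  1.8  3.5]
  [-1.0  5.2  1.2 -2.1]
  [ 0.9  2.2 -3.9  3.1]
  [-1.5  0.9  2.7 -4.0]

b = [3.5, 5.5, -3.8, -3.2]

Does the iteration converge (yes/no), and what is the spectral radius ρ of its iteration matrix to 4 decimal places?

yes, ρ = 0.8367

Split A = D + L + U, D = diag(9.1, 5.2, -3.9, -4).
Jacobi T = -D⁻¹(L+U): T[1,2] = -(1.2)/(5.2) = -0.2308; T[1,1] = 0.
  T[0,:] = [+0.0000 -0.2527 -0.1978 -0.3846]
  T[1,:] = [+0.1923 +0.0000 -0.2308 +0.4038]
  T[2,:] = [+0.2308 +0.5641 +0.0000 +0.7949]
  T[3,:] = [-0.3750 +0.2250 +0.6750 +0.0000]
|λ(T)| sorted: 0.8367, 0.5821, 0.2349, 0.0197.
ρ = 0.8367; 0.8367 < 1, so it converges for any x₀.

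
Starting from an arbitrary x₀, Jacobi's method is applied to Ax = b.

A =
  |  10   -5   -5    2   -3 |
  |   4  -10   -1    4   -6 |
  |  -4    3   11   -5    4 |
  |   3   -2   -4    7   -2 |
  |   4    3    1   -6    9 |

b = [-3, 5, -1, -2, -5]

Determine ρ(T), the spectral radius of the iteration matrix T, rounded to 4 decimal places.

1.3204

Let D = diag(10, -10, 11, 7, 9); L, U the strict triangles.
Jacobi T = -D⁻¹(L+U): T[3,1] = -(-2)/(7) = +0.2857; T[3,3] = 0.
  T[0,:] = [+0.0000 +0.5000 +0.5000 -0.2000 +0.3000]
  T[1,:] = [+0.4000 +0.0000 -0.1000 +0.4000 -0.6000]
  T[2,:] = [+0.3636 -0.2727 +0.0000 +0.4545 -0.3636]
  T[3,:] = [-0.4286 +0.2857 +0.5714 +0.0000 +0.2857]
  T[4,:] = [-0.4444 -0.3333 -0.1111 +0.6667 +0.0000]
eigenvalue magnitudes: 1.3204, 0.7189, 0.4180, 0.2607, 0.2607.
ρ(T) = max|λ| = 1.3204; 1.3204 > 1 ⇒ diverges.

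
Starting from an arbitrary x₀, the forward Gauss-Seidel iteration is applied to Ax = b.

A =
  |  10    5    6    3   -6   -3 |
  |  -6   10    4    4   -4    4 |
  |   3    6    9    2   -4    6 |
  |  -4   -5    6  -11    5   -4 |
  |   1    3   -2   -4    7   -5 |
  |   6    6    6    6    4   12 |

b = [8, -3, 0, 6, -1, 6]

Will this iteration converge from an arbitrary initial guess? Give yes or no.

no

Let D = diag(10, 10, 9, -11, 7, 12); L, U the strict triangles.
Gauss-Seidel: T = -(D+L)⁻¹U, row 0 first, T[0,3] = -(3)/(10) = -0.3000; later rows by forward substitution.
  T[0,:] = [+0.0000, -0.5000, -0.6000, -0.3000, +0.6000, +0.3000]
  T[1,:] = [+0.0000, -0.3000, -0.7600, -0.5800, +0.7600, -0.2200]
  T[2,:] = [+0.0000, +0.3667, +0.7067, +0.2644, -0.2622, -0.6200]
  T[3,:] = [+0.0000, +0.5182, +0.9491, +0.5170, -0.2521, -0.7109]
  T[4,:] = [+0.0000, +0.6009, +1.1557, +0.6624, -0.6304, +0.1823]
  T[5,:] = [+0.0000, -0.2427, -0.5331, -0.1715, -0.2127, +0.5647]
eigenvalue magnitudes: 1.3712, 0.5843, 0.5843, 0.1592, 0.0969, 0.0000.
ρ = 1.3712; 1.3712 > 1, so it fails to converge.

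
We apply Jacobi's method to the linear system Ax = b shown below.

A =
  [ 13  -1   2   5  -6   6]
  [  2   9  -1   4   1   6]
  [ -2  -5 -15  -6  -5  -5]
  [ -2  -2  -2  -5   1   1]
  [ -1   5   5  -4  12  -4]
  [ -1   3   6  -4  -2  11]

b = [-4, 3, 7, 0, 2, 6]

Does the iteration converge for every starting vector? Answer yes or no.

Write A = D+L+U with D = diag(13, 9, -15, -5, 12, 11).
Jacobi: T = -D⁻¹(L+U), T[3,5] = -(1)/(-5) = +0.2000; T[3,3] = 0.
  T[0,:] = [+0.0000 +0.0769 -0.1538 -0.3846 +0.4615 -0.4615]
  T[1,:] = [-0.2222 +0.0000 +0.1111 -0.4444 -0.1111 -0.6667]
  T[2,:] = [-0.1333 -0.3333 +0.0000 -0.4000 -0.3333 -0.3333]
  T[3,:] = [-0.4000 -0.4000 -0.4000 +0.0000 +0.2000 +0.2000]
  T[4,:] = [+0.0833 -0.4167 -0.4167 +0.3333 +0.0000 +0.3333]
  T[5,:] = [+0.0909 -0.2727 -0.5455 +0.3636 +0.1818 +0.0000]
eigenvalue magnitudes: 1.1830, 0.8919, 0.3765, 0.2639, 0.1257, 0.1257.
ρ = 1.1830; 1.1830 > 1, so it fails to converge.

no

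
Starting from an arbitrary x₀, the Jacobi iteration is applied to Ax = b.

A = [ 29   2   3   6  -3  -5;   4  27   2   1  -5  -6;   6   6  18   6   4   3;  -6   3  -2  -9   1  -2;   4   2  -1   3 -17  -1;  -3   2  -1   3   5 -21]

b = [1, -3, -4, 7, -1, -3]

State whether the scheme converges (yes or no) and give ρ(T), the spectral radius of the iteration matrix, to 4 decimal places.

yes, ρ = 0.5893

Diagonal D = diag(29, 27, 18, -9, -17, -21); L, U strict lower/upper.
Jacobi: T = -D⁻¹(L+U), T[0,3] = -(6)/(29) = -0.2069; T[0,0] = 0.
  T[0,:] = [+0.0000  -0.0690  -0.1034  -0.2069  +0.1034  +0.1724]
  T[1,:] = [-0.1481  +0.0000  -0.0741  -0.0370  +0.1852  +0.2222]
  T[2,:] = [-0.3333  -0.3333  +0.0000  -0.3333  -0.2222  -0.1667]
  T[3,:] = [-0.6667  +0.3333  -0.2222  +0.0000  +0.1111  -0.2222]
  T[4,:] = [+0.2353  +0.1176  -0.0588  +0.1765  +0.0000  -0.0588]
  T[5,:] = [-0.1429  +0.0952  -0.0476  +0.1429  +0.2381  +0.0000]
|λ(T)| sorted: 0.5893, 0.4725, 0.3246, 0.2064, 0.2064, 0.0833.
ρ(T) = max|λ| = 0.5893; 0.5893 < 1, so it converges for any x₀.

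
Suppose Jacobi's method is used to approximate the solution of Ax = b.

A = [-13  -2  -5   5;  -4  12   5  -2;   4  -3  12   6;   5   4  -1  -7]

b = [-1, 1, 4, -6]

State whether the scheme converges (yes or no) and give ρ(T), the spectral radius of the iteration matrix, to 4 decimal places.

Split A = D + L + U, D = diag(-13, 12, 12, -7).
T_J = -D⁻¹(L+U): T[1,0] = -(-4)/(12) = +0.3333; T[1,1] = 0.
  T[0,:] = [+0.0000 -0.1538 -0.3846 +0.3846]
  T[1,:] = [+0.3333 +0.0000 -0.4167 +0.1667]
  T[2,:] = [-0.3333 +0.2500 +0.0000 -0.5000]
  T[3,:] = [+0.7143 +0.5714 -0.1429 +0.0000]
|λ(T)| sorted: 0.8834, 0.4511, 0.4511, 0.2619.
ρ = 0.8834; 0.8834 < 1 ⇒ converges.

yes, ρ = 0.8834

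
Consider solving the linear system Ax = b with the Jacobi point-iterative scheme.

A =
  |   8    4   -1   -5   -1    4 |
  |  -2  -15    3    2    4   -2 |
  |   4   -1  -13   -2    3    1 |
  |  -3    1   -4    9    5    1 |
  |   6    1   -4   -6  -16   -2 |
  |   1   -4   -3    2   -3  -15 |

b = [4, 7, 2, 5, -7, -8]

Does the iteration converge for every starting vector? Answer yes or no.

Let D = diag(8, -15, -13, 9, -16, -15); L, U the strict triangles.
Jacobi T = -D⁻¹(L+U): T[2,5] = -(1)/(-13) = +0.0769; T[2,2] = 0.
  T[0,:] = [+0.0000  -0.5000  +0.1250  +0.6250  +0.1250  -0.5000]
  T[1,:] = [-0.1333  +0.0000  +0.2000  +0.1333  +0.2667  -0.1333]
  T[2,:] = [+0.3077  -0.0769  +0.0000  -0.1538  +0.2308  +0.0769]
  T[3,:] = [+0.3333  -0.1111  +0.4444  +0.0000  -0.5556  -0.1111]
  T[4,:] = [+0.3750  +0.0625  -0.2500  -0.3750  +0.0000  -0.1250]
  T[5,:] = [+0.0667  -0.2667  -0.2000  +0.1333  -0.2000  +0.0000]
eigenvalue magnitudes: 0.8737, 0.5144, 0.4169, 0.4169, 0.4099, 0.0609.
ρ(T) = max|λ| = 0.8737; 0.8737 < 1, so it converges for any x₀.

yes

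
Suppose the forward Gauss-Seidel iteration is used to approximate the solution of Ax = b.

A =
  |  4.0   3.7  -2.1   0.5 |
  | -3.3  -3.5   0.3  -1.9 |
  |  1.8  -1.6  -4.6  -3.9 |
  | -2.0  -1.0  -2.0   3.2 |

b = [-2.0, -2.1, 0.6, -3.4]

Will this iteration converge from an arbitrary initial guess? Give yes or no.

no

Let D = diag(4, -3.5, -4.6, 3.2); L, U the strict triangles.
T_GS = -(D+L)⁻¹U: row 0 first, T[0,3] = -(0.5)/(4) = -0.1250; later rows by forward substitution.
  T[0,:] = [+0.0000 -0.9250 +0.5250 -0.1250]
  T[1,:] = [+0.0000 +0.8721 -0.4093 -0.4250]
  T[2,:] = [+0.0000 -0.6653 +0.3478 -0.7489]
  T[3,:] = [+0.0000 -0.7214 +0.4176 -0.6790]
eigenvalue magnitudes: 1.2185, 0.6222, 0.0554, 0.0000.
spectral radius ρ = 1.2185; 1.2185 > 1: divergent.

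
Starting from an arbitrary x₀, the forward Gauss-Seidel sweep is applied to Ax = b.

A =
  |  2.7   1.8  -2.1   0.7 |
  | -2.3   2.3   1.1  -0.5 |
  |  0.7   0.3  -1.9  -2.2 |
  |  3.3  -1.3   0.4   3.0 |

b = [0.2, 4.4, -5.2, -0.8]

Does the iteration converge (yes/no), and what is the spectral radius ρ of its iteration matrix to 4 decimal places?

A = D + L + U where D = diag(2.7, 2.3, -1.9, 3).
GS T = -(D+L)⁻¹U: row 0 first, T[0,2] = -(-2.1)/(2.7) = +0.7778; later rows by forward substitution.
  T[0,:] = [+0.0000  -0.6667  +0.7778  -0.2593]
  T[1,:] = [+0.0000  -0.6667  +0.2995  -0.0419]
  T[2,:] = [+0.0000  -0.3509  +0.3338  -1.2600]
  T[3,:] = [+0.0000  +0.4912  -0.7703  +0.4350]
|eigenvalues of T|: 1.2881, 0.7835, 0.4024, 0.0000.
ρ(T) = max|λ| = 1.2881; 1.2881 > 1, so it fails to converge.

no, ρ = 1.2881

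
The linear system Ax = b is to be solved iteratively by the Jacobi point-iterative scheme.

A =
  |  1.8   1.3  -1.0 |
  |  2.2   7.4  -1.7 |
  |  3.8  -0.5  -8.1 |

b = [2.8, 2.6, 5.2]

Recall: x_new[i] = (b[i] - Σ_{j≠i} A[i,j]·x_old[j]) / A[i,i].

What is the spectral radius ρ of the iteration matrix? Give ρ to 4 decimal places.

0.7431

A = D + L + U where D = diag(1.8, 7.4, -8.1).
Jacobi: T = -D⁻¹(L+U), T[0,2] = -(-1)/(1.8) = +0.5556; T[0,0] = 0.
  T[0,:] = [+0.0000  -0.7222  +0.5556]
  T[1,:] = [-0.2973  +0.0000  +0.2297]
  T[2,:] = [+0.4691  -0.0617  +0.0000]
eigenvalue magnitudes: 0.7431, 0.5884, 0.1547.
spectral radius ρ = 0.7431; 0.7431 < 1: convergent.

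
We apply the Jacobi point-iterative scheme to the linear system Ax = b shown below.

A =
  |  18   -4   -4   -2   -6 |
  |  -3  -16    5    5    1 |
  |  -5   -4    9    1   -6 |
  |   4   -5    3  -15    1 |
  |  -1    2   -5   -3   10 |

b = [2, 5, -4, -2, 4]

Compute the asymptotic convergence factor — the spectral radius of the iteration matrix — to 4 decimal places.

A = D + L + U where D = diag(18, -16, 9, -15, 10).
Jacobi: T = -D⁻¹(L+U), T[1,4] = -(1)/(-16) = +0.0625; T[1,1] = 0.
  T[0,:] = [+0.0000 +0.2222 +0.2222 +0.1111 +0.3333]
  T[1,:] = [-0.1875 +0.0000 +0.3125 +0.3125 +0.0625]
  T[2,:] = [+0.5556 +0.4444 +0.0000 -0.1111 +0.6667]
  T[3,:] = [+0.2667 -0.3333 +0.2000 +0.0000 +0.0667]
  T[4,:] = [+0.1000 -0.2000 +0.5000 +0.3000 +0.0000]
moduli |λ_i(T)| = 0.9018, 0.3731, 0.3731, 0.1494, 0.1494.
ρ(T) = max|λ| = 0.9018; 0.9018 < 1 ⇒ converges.

0.9018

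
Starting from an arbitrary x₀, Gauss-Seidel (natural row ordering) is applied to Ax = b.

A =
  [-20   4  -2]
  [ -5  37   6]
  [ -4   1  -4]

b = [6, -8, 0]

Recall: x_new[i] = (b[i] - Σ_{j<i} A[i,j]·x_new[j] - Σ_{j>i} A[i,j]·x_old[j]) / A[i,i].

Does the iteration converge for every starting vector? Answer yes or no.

Split A = D + L + U, D = diag(-20, 37, -4).
GS T = -(D+L)⁻¹U: row 0 first, T[0,2] = -(-2)/(-20) = -0.1000; later rows by forward substitution.
  T[0,:] = [+0.0000  +0.2000  -0.1000]
  T[1,:] = [+0.0000  +0.0270  -0.1757]
  T[2,:] = [+0.0000  -0.1932  +0.0561]
|roots of det(T-λI)|: 0.2264, 0.1433, 0.0000.
ρ(T) = max|λ| = 0.2264; 0.2264 < 1 ⇒ converges.

yes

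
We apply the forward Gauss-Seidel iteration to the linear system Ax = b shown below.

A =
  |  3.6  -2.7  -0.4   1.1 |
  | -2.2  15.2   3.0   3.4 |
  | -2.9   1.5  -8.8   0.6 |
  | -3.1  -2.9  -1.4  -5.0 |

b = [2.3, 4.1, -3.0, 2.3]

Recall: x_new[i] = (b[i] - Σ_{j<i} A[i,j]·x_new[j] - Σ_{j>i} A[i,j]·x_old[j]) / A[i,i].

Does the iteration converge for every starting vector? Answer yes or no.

yes

Diagonal D = diag(3.6, 15.2, -8.8, -5); L, U strict lower/upper.
T_GS = -(D+L)⁻¹U: row 0 first, T[0,3] = -(1.1)/(3.6) = -0.3056; later rows by forward substitution.
  T[0,:] = [+0.0000 +0.7500 +0.1111 -0.3056]
  T[1,:] = [+0.0000 +0.1086 -0.1813 -0.2679]
  T[2,:] = [+0.0000 -0.2287 -0.0675 +0.1232]
  T[3,:] = [+0.0000 -0.4639 +0.0552 +0.3103]
|eigenvalues of T|: 0.6317, 0.2388, 0.0415, 0.0000.
ρ(T) = max|λ| = 0.6317; 0.6317 < 1 ⇒ converges.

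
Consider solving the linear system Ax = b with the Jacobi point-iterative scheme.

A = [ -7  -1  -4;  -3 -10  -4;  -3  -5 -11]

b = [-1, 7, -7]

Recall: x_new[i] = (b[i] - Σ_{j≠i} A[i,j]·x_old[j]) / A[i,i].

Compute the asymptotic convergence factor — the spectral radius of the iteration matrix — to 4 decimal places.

Write A = D+L+U with D = diag(-7, -10, -11).
Jacobi: T = -D⁻¹(L+U), T[1,2] = -(-4)/(-10) = -0.4000; T[1,1] = 0.
  T[0,:] = [+0.0000 -0.1429 -0.5714]
  T[1,:] = [-0.3000 +0.0000 -0.4000]
  T[2,:] = [-0.2727 -0.4545 +0.0000]
|eigenvalues of T|: 0.7150, 0.3616, 0.3616.
ρ = 0.7150; 0.7150 < 1 ⇒ converges.

0.7150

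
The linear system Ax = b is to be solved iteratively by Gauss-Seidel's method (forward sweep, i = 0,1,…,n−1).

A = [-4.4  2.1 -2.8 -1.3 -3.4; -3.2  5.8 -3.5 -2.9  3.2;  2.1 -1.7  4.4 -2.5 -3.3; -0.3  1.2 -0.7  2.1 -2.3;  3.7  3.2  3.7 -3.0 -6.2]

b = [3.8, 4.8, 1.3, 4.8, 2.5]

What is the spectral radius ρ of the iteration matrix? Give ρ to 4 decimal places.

Split A = D + L + U, D = diag(-4.4, 5.8, 4.4, 2.1, -6.2).
Gauss-Seidel: T = -(D+L)⁻¹U, row 0 first, T[0,2] = -(-2.8)/(-4.4) = -0.6364; later rows by forward substitution.
  T[0,:] = [+0.0000, +0.4773, -0.6364, -0.2955, -0.7727]
  T[1,:] = [+0.0000, +0.2633, +0.2524, +0.3370, -0.9781]
  T[2,:] = [+0.0000, -0.1261, +0.4012, +0.8394, +0.7409]
  T[3,:] = [+0.0000, -0.1243, -0.1014, +0.0450, +1.7907]
  T[4,:] = [+0.0000, +0.4057, +0.0390, +0.4768, -1.3903]
|λ(T)| sorted: 1.5947, 0.6410, 0.3235, 0.3235, 0.0000.
ρ(T) = max|λ| = 1.5947; 1.5947 > 1: divergent.

1.5947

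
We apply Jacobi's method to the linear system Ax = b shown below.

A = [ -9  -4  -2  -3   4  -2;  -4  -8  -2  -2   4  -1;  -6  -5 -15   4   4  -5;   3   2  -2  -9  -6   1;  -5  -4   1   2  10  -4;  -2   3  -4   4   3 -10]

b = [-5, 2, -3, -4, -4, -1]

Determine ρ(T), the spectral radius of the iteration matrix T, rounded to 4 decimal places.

1.1954

Split A = D + L + U, D = diag(-9, -8, -15, -9, 10, -10).
Jacobi: T = -D⁻¹(L+U), T[4,1] = -(-4)/(10) = +0.4000; T[4,4] = 0.
  T[0,:] = [+0.0000 -0.4444 -0.2222 -0.3333 +0.4444 -0.2222]
  T[1,:] = [-0.5000 +0.0000 -0.2500 -0.2500 +0.5000 -0.1250]
  T[2,:] = [-0.4000 -0.3333 +0.0000 +0.2667 +0.2667 -0.3333]
  T[3,:] = [+0.3333 +0.2222 -0.2222 +0.0000 -0.6667 +0.1111]
  T[4,:] = [+0.5000 +0.4000 -0.1000 -0.2000 +0.0000 +0.4000]
  T[5,:] = [-0.2000 +0.3000 -0.4000 +0.4000 +0.3000 +0.0000]
moduli |λ_i(T)| = 1.1954, 0.7635, 0.5006, 0.3628, 0.3628, 0.0017.
spectral radius ρ = 1.1954; 1.1954 > 1, so it fails to converge.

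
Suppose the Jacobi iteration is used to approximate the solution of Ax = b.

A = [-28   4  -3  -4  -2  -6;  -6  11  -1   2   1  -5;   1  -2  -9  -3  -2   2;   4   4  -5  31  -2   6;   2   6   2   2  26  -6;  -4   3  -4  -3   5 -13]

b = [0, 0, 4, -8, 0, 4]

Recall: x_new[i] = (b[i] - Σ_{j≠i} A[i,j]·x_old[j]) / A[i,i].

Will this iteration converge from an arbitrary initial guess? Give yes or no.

Write A = D+L+U with D = diag(-28, 11, -9, 31, 26, -13).
Jacobi T = -D⁻¹(L+U): T[3,5] = -(6)/(31) = -0.1935; T[3,3] = 0.
  T[0,:] = [+0.0000, +0.1429, -0.1071, -0.1429, -0.0714, -0.2143]
  T[1,:] = [+0.5455, +0.0000, +0.0909, -0.1818, -0.0909, +0.4545]
  T[2,:] = [+0.1111, -0.2222, +0.0000, -0.3333, -0.2222, +0.2222]
  T[3,:] = [-0.1290, -0.1290, +0.1613, +0.0000, +0.0645, -0.1935]
  T[4,:] = [-0.0769, -0.2308, -0.0769, -0.0769, +0.0000, +0.2308]
  T[5,:] = [-0.3077, +0.2308, -0.3077, -0.2308, +0.3846, +0.0000]
moduli |λ_i(T)| = 0.5737, 0.4348, 0.4348, 0.3218, 0.3218, 0.0686.
ρ = 0.5737; 0.5737 < 1, so it converges for any x₀.

yes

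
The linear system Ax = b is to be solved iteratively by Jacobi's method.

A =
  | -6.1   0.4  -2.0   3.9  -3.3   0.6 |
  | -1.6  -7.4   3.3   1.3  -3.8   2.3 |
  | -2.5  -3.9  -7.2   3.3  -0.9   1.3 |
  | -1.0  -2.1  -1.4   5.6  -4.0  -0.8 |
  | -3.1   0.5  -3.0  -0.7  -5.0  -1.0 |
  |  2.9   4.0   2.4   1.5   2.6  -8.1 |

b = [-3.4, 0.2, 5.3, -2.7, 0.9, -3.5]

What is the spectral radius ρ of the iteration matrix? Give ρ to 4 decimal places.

1.2401

Diagonal D = diag(-6.1, -7.4, -7.2, 5.6, -5, -8.1); L, U strict lower/upper.
Jacobi: T = -D⁻¹(L+U), T[4,1] = -(0.5)/(-5) = +0.1000; T[4,4] = 0.
  T[0,:] = [+0.0000  +0.0656  -0.3279  +0.6393  -0.5410  +0.0984]
  T[1,:] = [-0.2162  +0.0000  +0.4459  +0.1757  -0.5135  +0.3108]
  T[2,:] = [-0.3472  -0.5417  +0.0000  +0.4583  -0.1250  +0.1806]
  T[3,:] = [+0.1786  +0.3750  +0.2500  +0.0000  +0.7143  +0.1429]
  T[4,:] = [-0.6200  +0.1000  -0.6000  -0.1400  +0.0000  -0.2000]
  T[5,:] = [+0.3580  +0.4938  +0.2963  +0.1852  +0.3210  +0.0000]
|roots of det(T-λI)|: 1.2401, 0.6691, 0.6691, 0.6475, 0.6475, 0.1837.
spectral radius ρ = 1.2401; 1.2401 > 1, so it fails to converge.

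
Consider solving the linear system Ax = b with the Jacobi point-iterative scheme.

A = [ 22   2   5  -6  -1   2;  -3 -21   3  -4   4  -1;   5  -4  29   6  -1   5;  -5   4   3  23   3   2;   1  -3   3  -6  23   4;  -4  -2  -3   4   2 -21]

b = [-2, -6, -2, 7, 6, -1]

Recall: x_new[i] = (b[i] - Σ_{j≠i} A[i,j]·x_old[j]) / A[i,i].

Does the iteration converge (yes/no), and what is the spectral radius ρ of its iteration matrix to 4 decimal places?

A = D + L + U where D = diag(22, -21, 29, 23, 23, -21).
Jacobi: T = -D⁻¹(L+U), T[5,4] = -(2)/(-21) = +0.0952; T[5,5] = 0.
  T[0,:] = [+0.0000, -0.0909, -0.2273, +0.2727, +0.0455, -0.0909]
  T[1,:] = [-0.1429, +0.0000, +0.1429, -0.1905, +0.1905, -0.0476]
  T[2,:] = [-0.1724, +0.1379, +0.0000, -0.2069, +0.0345, -0.1724]
  T[3,:] = [+0.2174, -0.1739, -0.1304, +0.0000, -0.1304, -0.0870]
  T[4,:] = [-0.0435, +0.1304, -0.1304, +0.2609, +0.0000, -0.1739]
  T[5,:] = [-0.1905, -0.0952, -0.1429, +0.1905, +0.0952, +0.0000]
|λ(T)| sorted: 0.5098, 0.2437, 0.2437, 0.1394, 0.1394, 0.1346.
spectral radius ρ = 0.5098; 0.5098 < 1: convergent.

yes, ρ = 0.5098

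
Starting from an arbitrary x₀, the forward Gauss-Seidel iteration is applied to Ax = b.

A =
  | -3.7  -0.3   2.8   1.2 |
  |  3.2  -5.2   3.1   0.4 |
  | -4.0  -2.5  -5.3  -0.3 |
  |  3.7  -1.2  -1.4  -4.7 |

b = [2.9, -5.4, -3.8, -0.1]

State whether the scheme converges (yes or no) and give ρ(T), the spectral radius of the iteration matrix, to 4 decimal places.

yes, ρ = 0.9042

Let D = diag(-3.7, -5.2, -5.3, -4.7); L, U the strict triangles.
GS T = -(D+L)⁻¹U: row 0 first, T[0,2] = -(2.8)/(-3.7) = +0.7568; later rows by forward substitution.
  T[0,:] = [+0.0000  -0.0811  +0.7568  +0.3243]
  T[1,:] = [+0.0000  -0.0499  +1.0619  +0.2765]
  T[2,:] = [+0.0000  +0.0847  -1.0720  -0.4318]
  T[3,:] = [+0.0000  -0.0763  +0.6440  +0.3133]
|λ(T)| sorted: 0.9042, 0.1161, 0.0205, 0.0000.
ρ(T) = max|λ| = 0.9042; 0.9042 < 1, so it converges for any x₀.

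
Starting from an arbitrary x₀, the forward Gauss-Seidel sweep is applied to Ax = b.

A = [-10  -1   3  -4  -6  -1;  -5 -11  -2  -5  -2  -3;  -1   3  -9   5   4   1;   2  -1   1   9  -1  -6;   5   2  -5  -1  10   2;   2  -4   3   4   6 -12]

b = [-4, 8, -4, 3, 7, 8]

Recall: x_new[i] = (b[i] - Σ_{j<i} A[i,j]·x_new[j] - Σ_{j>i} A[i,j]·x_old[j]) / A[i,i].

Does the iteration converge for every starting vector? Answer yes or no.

Diagonal D = diag(-10, -11, -9, 9, 10, -12); L, U strict lower/upper.
GS T = -(D+L)⁻¹U: row 0 first, T[0,3] = -(-4)/(-10) = -0.4000; later rows by forward substitution.
  T[0,:] = [+0.0000, -0.1000, +0.3000, -0.4000, -0.6000, -0.1000]
  T[1,:] = [+0.0000, +0.0455, -0.3182, -0.2727, +0.0909, -0.2273]
  T[2,:] = [+0.0000, +0.0263, -0.1394, +0.5091, +0.5414, +0.0465]
  T[3,:] = [+0.0000, +0.0244, -0.0865, +0.0020, +0.1944, +0.6585]
  T[4,:] = [+0.0000, +0.0565, -0.1647, +0.5093, +0.5720, -0.0155]
  T[5,:] = [+0.0000, +0.0111, +0.0100, +0.4068, +0.3558, +0.2825]
|roots of det(T-λI)|: 0.8730, 0.2330, 0.2004, 0.0634, 0.0145, 0.0000.
spectral radius ρ = 0.8730; 0.8730 < 1: convergent.

yes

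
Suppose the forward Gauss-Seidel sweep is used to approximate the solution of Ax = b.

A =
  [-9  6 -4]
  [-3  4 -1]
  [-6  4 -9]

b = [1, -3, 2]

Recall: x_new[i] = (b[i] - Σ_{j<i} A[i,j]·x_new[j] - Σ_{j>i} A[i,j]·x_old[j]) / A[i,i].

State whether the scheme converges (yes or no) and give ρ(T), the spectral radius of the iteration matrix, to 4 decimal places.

yes, ρ = 0.5613

Write A = D+L+U with D = diag(-9, 4, -9).
GS T = -(D+L)⁻¹U: row 0 first, T[0,1] = -(6)/(-9) = +0.6667; later rows by forward substitution.
  T[0,:] = [+0.0000 +0.6667 -0.4444]
  T[1,:] = [+0.0000 +0.5000 -0.0833]
  T[2,:] = [+0.0000 -0.2222 +0.2593]
moduli |λ_i(T)| = 0.5613, 0.1979, 0.0000.
ρ(T) = max|λ| = 0.5613; 0.5613 < 1, so it converges for any x₀.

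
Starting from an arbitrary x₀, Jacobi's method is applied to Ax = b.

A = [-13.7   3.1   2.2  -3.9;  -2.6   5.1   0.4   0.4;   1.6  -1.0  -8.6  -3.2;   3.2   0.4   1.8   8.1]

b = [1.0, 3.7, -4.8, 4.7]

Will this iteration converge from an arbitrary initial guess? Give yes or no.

Diagonal D = diag(-13.7, 5.1, -8.6, 8.1); L, U strict lower/upper.
Jacobi: T = -D⁻¹(L+U), T[3,2] = -(1.8)/(8.1) = -0.2222; T[3,3] = 0.
  T[0,:] = [+0.0000  +0.2263  +0.1606  -0.2847]
  T[1,:] = [+0.5098  +0.0000  -0.0784  -0.0784]
  T[2,:] = [+0.1860  -0.1163  +0.0000  -0.3721]
  T[3,:] = [-0.3951  -0.0494  -0.2222  +0.0000]
eigenvalue magnitudes: 0.6048, 0.4500, 0.3289, 0.1741.
ρ = 0.6048; 0.6048 < 1, so it converges for any x₀.

yes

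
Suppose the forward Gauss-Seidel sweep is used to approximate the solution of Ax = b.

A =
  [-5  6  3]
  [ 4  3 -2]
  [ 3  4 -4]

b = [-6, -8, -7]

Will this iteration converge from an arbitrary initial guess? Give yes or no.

no

A = D + L + U where D = diag(-5, 3, -4).
T_GS = -(D+L)⁻¹U: row 0 first, T[0,1] = -(6)/(-5) = +1.2000; later rows by forward substitution.
  T[0,:] = [+0.0000, +1.2000, +0.6000]
  T[1,:] = [+0.0000, -1.6000, -0.1333]
  T[2,:] = [+0.0000, -0.7000, +0.3167]
|eigenvalues of T|: 1.6475, 0.3642, 0.0000.
ρ(T) = max|λ| = 1.6475; 1.6475 > 1, so it fails to converge.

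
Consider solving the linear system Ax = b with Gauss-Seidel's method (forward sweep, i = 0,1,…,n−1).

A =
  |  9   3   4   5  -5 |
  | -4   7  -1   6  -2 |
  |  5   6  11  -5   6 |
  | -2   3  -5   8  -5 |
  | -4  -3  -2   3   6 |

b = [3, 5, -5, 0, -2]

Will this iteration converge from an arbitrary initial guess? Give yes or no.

no

Split A = D + L + U, D = diag(9, 7, 11, 8, 6).
Gauss-Seidel: T = -(D+L)⁻¹U, row 0 first, T[0,3] = -(5)/(9) = -0.5556; later rows by forward substitution.
  T[0,:] = [+0.0000 -0.3333 -0.4444 -0.5556 +0.5556]
  T[1,:] = [+0.0000 -0.1905 -0.1111 -1.1746 +0.6032]
  T[2,:] = [+0.0000 +0.2554 +0.2626 +1.3478 -1.1270]
  T[3,:] = [+0.0000 +0.1477 +0.0947 +1.1439 -0.1667]
  T[4,:] = [+0.0000 -0.3062 -0.3117 -1.0804 +0.3796]
|λ(T)| sorted: 1.3720, 0.4471, 0.1213, 0.1213, 0.0000.
ρ = 1.3720; 1.3720 > 1, so it fails to converge.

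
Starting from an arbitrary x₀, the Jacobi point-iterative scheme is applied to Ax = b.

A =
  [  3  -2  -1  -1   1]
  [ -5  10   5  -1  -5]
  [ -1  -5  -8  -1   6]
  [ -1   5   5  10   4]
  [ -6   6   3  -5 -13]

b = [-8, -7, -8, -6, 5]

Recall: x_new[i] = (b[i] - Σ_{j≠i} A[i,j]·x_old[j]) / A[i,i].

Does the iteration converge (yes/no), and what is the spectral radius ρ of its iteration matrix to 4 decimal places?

no, ρ = 1.2830

Let D = diag(3, 10, -8, 10, -13); L, U the strict triangles.
T_J = -D⁻¹(L+U): T[0,2] = -(-1)/(3) = +0.3333; T[0,0] = 0.
  T[0,:] = [+0.0000 +0.6667 +0.3333 +0.3333 -0.3333]
  T[1,:] = [+0.5000 +0.0000 -0.5000 +0.1000 +0.5000]
  T[2,:] = [-0.1250 -0.6250 +0.0000 -0.1250 +0.7500]
  T[3,:] = [+0.1000 -0.5000 -0.5000 +0.0000 -0.4000]
  T[4,:] = [-0.4615 +0.4615 +0.2308 -0.3846 +0.0000]
eigenvalue magnitudes: 1.2830, 0.7952, 0.7264, 0.2647, 0.2647.
ρ = 1.2830; 1.2830 > 1, so it fails to converge.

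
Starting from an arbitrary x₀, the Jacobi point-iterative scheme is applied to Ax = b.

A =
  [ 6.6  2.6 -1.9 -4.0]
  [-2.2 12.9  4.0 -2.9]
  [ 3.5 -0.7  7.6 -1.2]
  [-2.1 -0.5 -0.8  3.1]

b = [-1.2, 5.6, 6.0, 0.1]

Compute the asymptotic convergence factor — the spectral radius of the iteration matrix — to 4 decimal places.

Write A = D+L+U with D = diag(6.6, 12.9, 7.6, 3.1).
T_J = -D⁻¹(L+U): T[0,1] = -(2.6)/(6.6) = -0.3939; T[0,0] = 0.
  T[0,:] = [+0.0000  -0.3939  +0.2879  +0.6061]
  T[1,:] = [+0.1705  +0.0000  -0.3101  +0.2248]
  T[2,:] = [-0.4605  +0.0921  +0.0000  +0.1579]
  T[3,:] = [+0.6774  +0.1613  +0.2581  +0.0000]
|eigenvalues of T|: 0.7484, 0.4931, 0.4183, 0.4183.
ρ = 0.7484; 0.7484 < 1: convergent.

0.7484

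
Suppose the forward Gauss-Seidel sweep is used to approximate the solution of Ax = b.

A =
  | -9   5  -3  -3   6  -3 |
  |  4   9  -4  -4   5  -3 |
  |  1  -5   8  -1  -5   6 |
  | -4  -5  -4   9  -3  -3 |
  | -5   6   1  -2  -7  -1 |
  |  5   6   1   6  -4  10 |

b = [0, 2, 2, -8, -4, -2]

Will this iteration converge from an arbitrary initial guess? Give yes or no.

no

A = D + L + U where D = diag(-9, 9, 8, 9, -7, 10).
Gauss-Seidel: T = -(D+L)⁻¹U, row 0 first, T[0,4] = -(6)/(-9) = +0.6667; later rows by forward substitution.
  T[0,:] = [+0.0000, +0.5556, -0.3333, -0.3333, +0.6667, -0.3333]
  T[1,:] = [+0.0000, -0.2469, +0.5926, +0.5926, -0.8519, +0.4815]
  T[2,:] = [+0.0000, -0.2238, +0.4120, +0.5370, +0.0093, -0.4074]
  T[3,:] = [+0.0000, +0.0103, +0.3642, +0.4198, +0.1605, +0.2716]
  T[4,:] = [+0.0000, -0.6434, +0.7008, +0.7028, -1.2509, +0.3721]
  T[5,:] = [+0.0000, -0.3708, -0.1683, -0.2133, -0.4198, -0.0956]
moduli |λ_i(T)| = 1.4053, 0.8778, 0.2536, 0.0485, 0.0485, 0.0000.
spectral radius ρ = 1.4053; 1.4053 > 1, so it fails to converge.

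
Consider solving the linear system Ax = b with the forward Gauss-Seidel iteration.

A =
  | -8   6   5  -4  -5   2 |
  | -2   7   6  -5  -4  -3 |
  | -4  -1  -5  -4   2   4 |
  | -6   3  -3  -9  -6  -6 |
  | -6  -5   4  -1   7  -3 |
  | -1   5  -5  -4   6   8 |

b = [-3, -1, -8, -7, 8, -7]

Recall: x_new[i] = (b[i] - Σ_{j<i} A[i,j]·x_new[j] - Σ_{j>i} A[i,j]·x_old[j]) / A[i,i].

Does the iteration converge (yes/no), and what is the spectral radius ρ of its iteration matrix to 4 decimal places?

Write A = D+L+U with D = diag(-8, 7, -5, -9, 7, 8).
Gauss-Seidel: T = -(D+L)⁻¹U, row 0 first, T[0,1] = -(6)/(-8) = +0.7500; later rows by forward substitution.
  T[0,:] = [+0.0000, +0.7500, +0.6250, -0.5000, -0.6250, +0.2500]
  T[1,:] = [+0.0000, +0.2143, -0.6786, +0.5714, +0.3929, +0.5000]
  T[2,:] = [+0.0000, -0.6429, -0.3643, -0.5143, +0.8214, +0.5000]
  T[3,:] = [+0.0000, -0.2143, -0.5214, +0.6952, -0.3929, -0.8333]
  T[4,:] = [+0.0000, +1.1327, +0.1847, +0.3728, -0.7806, +0.5952]
  T[5,:] = [+0.0000, -1.3986, -0.1247, -0.6730, +0.5788, -0.8318]
moduli |λ_i(T)| = 1.5448, 1.2969, 0.4944, 0.4944, 0.0375, 0.0000.
ρ = 1.5448; 1.5448 > 1 ⇒ diverges.

no, ρ = 1.5448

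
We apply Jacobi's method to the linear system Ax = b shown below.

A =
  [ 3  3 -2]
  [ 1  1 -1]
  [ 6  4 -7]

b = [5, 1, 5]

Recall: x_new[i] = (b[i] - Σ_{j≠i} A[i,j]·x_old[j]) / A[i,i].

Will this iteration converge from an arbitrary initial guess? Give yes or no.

Diagonal D = diag(3, 1, -7); L, U strict lower/upper.
T_J = -D⁻¹(L+U): T[1,0] = -(1)/(1) = -1.0000; T[1,1] = 0.
  T[0,:] = [+0.0000, -1.0000, +0.6667]
  T[1,:] = [-1.0000, +0.0000, +1.0000]
  T[2,:] = [+0.8571, +0.5714, +0.0000]
|eigenvalues of T|: 1.6951, 0.8546, 0.8546.
ρ(T) = max|λ| = 1.6951; 1.6951 > 1, so it fails to converge.

no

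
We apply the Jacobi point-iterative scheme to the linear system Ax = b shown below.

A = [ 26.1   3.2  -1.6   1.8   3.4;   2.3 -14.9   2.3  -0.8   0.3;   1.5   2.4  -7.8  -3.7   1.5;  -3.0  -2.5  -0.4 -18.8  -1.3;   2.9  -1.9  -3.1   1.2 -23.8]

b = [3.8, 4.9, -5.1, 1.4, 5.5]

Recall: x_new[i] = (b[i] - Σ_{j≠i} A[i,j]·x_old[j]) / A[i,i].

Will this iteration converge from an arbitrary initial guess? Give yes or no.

yes

A = D + L + U where D = diag(26.1, -14.9, -7.8, -18.8, -23.8).
Jacobi T = -D⁻¹(L+U): T[1,3] = -(-0.8)/(-14.9) = -0.0537; T[1,1] = 0.
  T[0,:] = [+0.0000  -0.1226  +0.0613  -0.0690  -0.1303]
  T[1,:] = [+0.1544  +0.0000  +0.1544  -0.0537  +0.0201]
  T[2,:] = [+0.1923  +0.3077  +0.0000  -0.4744  +0.1923]
  T[3,:] = [-0.1596  -0.1330  -0.0213  +0.0000  -0.0691]
  T[4,:] = [+0.1218  -0.0798  -0.1303  +0.0504  +0.0000]
moduli |λ_i(T)| = 0.3100, 0.1955, 0.1955, 0.1628, 0.1628.
ρ(T) = max|λ| = 0.3100; 0.3100 < 1 ⇒ converges.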